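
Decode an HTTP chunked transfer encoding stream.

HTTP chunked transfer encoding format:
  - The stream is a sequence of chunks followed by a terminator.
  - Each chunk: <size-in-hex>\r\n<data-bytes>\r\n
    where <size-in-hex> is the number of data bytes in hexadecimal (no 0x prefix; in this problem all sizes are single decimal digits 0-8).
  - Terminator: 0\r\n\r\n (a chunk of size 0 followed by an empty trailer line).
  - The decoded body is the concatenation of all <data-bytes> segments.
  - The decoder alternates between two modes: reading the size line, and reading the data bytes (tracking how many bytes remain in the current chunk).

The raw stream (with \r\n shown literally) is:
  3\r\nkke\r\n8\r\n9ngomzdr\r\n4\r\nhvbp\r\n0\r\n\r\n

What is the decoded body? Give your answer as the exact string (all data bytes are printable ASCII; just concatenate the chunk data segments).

Chunk 1: stream[0..1]='3' size=0x3=3, data at stream[3..6]='kke' -> body[0..3], body so far='kke'
Chunk 2: stream[8..9]='8' size=0x8=8, data at stream[11..19]='9ngomzdr' -> body[3..11], body so far='kke9ngomzdr'
Chunk 3: stream[21..22]='4' size=0x4=4, data at stream[24..28]='hvbp' -> body[11..15], body so far='kke9ngomzdrhvbp'
Chunk 4: stream[30..31]='0' size=0 (terminator). Final body='kke9ngomzdrhvbp' (15 bytes)

Answer: kke9ngomzdrhvbp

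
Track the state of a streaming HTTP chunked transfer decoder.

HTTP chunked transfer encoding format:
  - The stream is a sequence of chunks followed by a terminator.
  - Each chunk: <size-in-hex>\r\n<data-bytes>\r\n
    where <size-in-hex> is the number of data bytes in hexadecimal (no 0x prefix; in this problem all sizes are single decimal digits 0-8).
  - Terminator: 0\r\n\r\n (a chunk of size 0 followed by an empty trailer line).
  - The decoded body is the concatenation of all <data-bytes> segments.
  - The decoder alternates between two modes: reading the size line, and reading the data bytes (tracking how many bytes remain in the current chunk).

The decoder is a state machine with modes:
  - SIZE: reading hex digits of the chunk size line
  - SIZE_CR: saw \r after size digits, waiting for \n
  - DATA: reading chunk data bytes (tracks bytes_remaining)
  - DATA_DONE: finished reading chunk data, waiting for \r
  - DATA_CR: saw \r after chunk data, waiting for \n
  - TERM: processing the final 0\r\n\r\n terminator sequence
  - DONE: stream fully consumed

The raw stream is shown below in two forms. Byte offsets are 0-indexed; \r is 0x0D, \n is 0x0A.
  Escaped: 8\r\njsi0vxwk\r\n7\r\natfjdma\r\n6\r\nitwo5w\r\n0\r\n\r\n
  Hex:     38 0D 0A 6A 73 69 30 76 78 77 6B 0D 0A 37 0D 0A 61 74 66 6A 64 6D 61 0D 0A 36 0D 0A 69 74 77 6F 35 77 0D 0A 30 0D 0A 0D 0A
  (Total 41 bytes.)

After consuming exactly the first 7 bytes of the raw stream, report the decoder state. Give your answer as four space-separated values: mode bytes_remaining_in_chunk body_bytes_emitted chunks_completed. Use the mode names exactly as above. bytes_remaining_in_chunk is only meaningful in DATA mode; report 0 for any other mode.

Answer: DATA 4 4 0

Derivation:
Byte 0 = '8': mode=SIZE remaining=0 emitted=0 chunks_done=0
Byte 1 = 0x0D: mode=SIZE_CR remaining=0 emitted=0 chunks_done=0
Byte 2 = 0x0A: mode=DATA remaining=8 emitted=0 chunks_done=0
Byte 3 = 'j': mode=DATA remaining=7 emitted=1 chunks_done=0
Byte 4 = 's': mode=DATA remaining=6 emitted=2 chunks_done=0
Byte 5 = 'i': mode=DATA remaining=5 emitted=3 chunks_done=0
Byte 6 = '0': mode=DATA remaining=4 emitted=4 chunks_done=0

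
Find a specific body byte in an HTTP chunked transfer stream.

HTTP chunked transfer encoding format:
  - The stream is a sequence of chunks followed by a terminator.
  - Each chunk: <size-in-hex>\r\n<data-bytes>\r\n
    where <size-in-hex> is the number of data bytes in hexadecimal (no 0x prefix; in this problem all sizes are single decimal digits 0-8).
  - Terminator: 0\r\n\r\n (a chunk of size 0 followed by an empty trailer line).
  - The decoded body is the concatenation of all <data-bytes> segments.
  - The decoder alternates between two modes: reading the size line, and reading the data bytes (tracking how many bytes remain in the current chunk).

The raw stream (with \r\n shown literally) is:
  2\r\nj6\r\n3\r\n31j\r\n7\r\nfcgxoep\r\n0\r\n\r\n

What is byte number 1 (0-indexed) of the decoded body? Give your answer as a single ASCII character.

Answer: 6

Derivation:
Chunk 1: stream[0..1]='2' size=0x2=2, data at stream[3..5]='j6' -> body[0..2], body so far='j6'
Chunk 2: stream[7..8]='3' size=0x3=3, data at stream[10..13]='31j' -> body[2..5], body so far='j631j'
Chunk 3: stream[15..16]='7' size=0x7=7, data at stream[18..25]='fcgxoep' -> body[5..12], body so far='j631jfcgxoep'
Chunk 4: stream[27..28]='0' size=0 (terminator). Final body='j631jfcgxoep' (12 bytes)
Body byte 1 = '6'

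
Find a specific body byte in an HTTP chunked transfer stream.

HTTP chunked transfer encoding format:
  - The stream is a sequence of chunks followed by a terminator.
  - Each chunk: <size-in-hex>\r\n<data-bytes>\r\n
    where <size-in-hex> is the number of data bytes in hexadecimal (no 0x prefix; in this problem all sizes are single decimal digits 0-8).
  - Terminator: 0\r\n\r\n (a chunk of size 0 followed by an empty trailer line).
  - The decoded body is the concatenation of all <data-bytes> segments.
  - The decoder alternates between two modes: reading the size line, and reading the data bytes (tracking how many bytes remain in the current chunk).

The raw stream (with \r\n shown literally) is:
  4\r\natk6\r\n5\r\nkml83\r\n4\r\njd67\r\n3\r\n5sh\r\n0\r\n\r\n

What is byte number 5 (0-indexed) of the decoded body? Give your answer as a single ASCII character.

Answer: m

Derivation:
Chunk 1: stream[0..1]='4' size=0x4=4, data at stream[3..7]='atk6' -> body[0..4], body so far='atk6'
Chunk 2: stream[9..10]='5' size=0x5=5, data at stream[12..17]='kml83' -> body[4..9], body so far='atk6kml83'
Chunk 3: stream[19..20]='4' size=0x4=4, data at stream[22..26]='jd67' -> body[9..13], body so far='atk6kml83jd67'
Chunk 4: stream[28..29]='3' size=0x3=3, data at stream[31..34]='5sh' -> body[13..16], body so far='atk6kml83jd675sh'
Chunk 5: stream[36..37]='0' size=0 (terminator). Final body='atk6kml83jd675sh' (16 bytes)
Body byte 5 = 'm'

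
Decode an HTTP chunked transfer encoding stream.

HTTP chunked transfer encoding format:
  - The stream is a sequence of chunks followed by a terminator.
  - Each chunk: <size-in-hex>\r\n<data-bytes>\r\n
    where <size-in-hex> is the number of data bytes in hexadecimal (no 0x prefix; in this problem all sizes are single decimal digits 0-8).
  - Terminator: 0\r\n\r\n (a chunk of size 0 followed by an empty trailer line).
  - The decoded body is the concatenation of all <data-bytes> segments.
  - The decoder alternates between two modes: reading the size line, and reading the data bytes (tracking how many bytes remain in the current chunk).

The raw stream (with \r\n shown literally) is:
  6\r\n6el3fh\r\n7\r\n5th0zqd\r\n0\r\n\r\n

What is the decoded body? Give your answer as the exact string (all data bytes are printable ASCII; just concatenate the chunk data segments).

Answer: 6el3fh5th0zqd

Derivation:
Chunk 1: stream[0..1]='6' size=0x6=6, data at stream[3..9]='6el3fh' -> body[0..6], body so far='6el3fh'
Chunk 2: stream[11..12]='7' size=0x7=7, data at stream[14..21]='5th0zqd' -> body[6..13], body so far='6el3fh5th0zqd'
Chunk 3: stream[23..24]='0' size=0 (terminator). Final body='6el3fh5th0zqd' (13 bytes)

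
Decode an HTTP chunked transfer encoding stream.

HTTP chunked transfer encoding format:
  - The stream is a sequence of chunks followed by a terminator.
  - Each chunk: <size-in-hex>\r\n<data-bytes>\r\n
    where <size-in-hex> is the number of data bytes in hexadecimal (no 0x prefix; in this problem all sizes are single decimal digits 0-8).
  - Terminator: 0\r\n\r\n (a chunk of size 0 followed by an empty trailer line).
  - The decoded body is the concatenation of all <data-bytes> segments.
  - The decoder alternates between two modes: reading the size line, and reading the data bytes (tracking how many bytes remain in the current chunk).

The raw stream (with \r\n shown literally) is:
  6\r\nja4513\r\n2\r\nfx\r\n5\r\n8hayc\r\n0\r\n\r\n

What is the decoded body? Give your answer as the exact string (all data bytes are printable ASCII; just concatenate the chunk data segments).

Answer: ja4513fx8hayc

Derivation:
Chunk 1: stream[0..1]='6' size=0x6=6, data at stream[3..9]='ja4513' -> body[0..6], body so far='ja4513'
Chunk 2: stream[11..12]='2' size=0x2=2, data at stream[14..16]='fx' -> body[6..8], body so far='ja4513fx'
Chunk 3: stream[18..19]='5' size=0x5=5, data at stream[21..26]='8hayc' -> body[8..13], body so far='ja4513fx8hayc'
Chunk 4: stream[28..29]='0' size=0 (terminator). Final body='ja4513fx8hayc' (13 bytes)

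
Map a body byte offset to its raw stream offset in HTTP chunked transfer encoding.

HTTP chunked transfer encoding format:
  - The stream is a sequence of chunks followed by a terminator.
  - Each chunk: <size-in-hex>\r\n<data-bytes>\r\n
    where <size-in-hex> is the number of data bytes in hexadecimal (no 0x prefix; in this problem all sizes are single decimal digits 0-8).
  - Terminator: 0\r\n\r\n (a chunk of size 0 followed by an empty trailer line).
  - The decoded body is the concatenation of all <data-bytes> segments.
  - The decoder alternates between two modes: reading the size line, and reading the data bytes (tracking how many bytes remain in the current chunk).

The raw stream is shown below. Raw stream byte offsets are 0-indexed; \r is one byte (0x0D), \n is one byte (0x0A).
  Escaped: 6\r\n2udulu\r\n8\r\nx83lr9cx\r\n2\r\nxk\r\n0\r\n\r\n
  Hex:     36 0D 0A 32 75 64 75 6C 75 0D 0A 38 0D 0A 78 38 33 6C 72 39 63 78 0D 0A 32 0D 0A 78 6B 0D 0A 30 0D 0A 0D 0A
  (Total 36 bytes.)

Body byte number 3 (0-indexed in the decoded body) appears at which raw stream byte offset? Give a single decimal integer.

Answer: 6

Derivation:
Chunk 1: stream[0..1]='6' size=0x6=6, data at stream[3..9]='2udulu' -> body[0..6], body so far='2udulu'
Chunk 2: stream[11..12]='8' size=0x8=8, data at stream[14..22]='x83lr9cx' -> body[6..14], body so far='2udulux83lr9cx'
Chunk 3: stream[24..25]='2' size=0x2=2, data at stream[27..29]='xk' -> body[14..16], body so far='2udulux83lr9cxxk'
Chunk 4: stream[31..32]='0' size=0 (terminator). Final body='2udulux83lr9cxxk' (16 bytes)
Body byte 3 at stream offset 6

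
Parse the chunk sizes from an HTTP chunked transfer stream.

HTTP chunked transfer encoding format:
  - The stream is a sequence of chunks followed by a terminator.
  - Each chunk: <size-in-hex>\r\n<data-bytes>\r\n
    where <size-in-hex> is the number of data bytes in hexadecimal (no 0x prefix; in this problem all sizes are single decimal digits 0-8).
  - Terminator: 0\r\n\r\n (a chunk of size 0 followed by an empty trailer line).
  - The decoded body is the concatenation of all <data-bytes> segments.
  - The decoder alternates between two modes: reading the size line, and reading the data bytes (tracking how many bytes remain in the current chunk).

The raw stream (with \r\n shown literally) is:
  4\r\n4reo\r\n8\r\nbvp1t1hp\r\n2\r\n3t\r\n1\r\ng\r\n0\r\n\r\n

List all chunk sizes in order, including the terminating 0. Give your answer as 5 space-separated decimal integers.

Answer: 4 8 2 1 0

Derivation:
Chunk 1: stream[0..1]='4' size=0x4=4, data at stream[3..7]='4reo' -> body[0..4], body so far='4reo'
Chunk 2: stream[9..10]='8' size=0x8=8, data at stream[12..20]='bvp1t1hp' -> body[4..12], body so far='4reobvp1t1hp'
Chunk 3: stream[22..23]='2' size=0x2=2, data at stream[25..27]='3t' -> body[12..14], body so far='4reobvp1t1hp3t'
Chunk 4: stream[29..30]='1' size=0x1=1, data at stream[32..33]='g' -> body[14..15], body so far='4reobvp1t1hp3tg'
Chunk 5: stream[35..36]='0' size=0 (terminator). Final body='4reobvp1t1hp3tg' (15 bytes)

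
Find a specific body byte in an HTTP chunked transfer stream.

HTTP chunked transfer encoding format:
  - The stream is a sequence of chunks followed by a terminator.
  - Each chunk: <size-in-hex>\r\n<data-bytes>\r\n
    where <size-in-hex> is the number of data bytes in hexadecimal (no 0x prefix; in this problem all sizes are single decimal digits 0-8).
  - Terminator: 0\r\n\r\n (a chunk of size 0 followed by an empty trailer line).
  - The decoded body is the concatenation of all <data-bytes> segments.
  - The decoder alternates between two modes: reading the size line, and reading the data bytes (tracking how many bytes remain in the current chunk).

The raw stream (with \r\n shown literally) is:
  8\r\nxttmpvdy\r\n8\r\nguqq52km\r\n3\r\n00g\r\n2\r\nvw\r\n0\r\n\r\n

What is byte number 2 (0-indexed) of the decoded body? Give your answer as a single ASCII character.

Chunk 1: stream[0..1]='8' size=0x8=8, data at stream[3..11]='xttmpvdy' -> body[0..8], body so far='xttmpvdy'
Chunk 2: stream[13..14]='8' size=0x8=8, data at stream[16..24]='guqq52km' -> body[8..16], body so far='xttmpvdyguqq52km'
Chunk 3: stream[26..27]='3' size=0x3=3, data at stream[29..32]='00g' -> body[16..19], body so far='xttmpvdyguqq52km00g'
Chunk 4: stream[34..35]='2' size=0x2=2, data at stream[37..39]='vw' -> body[19..21], body so far='xttmpvdyguqq52km00gvw'
Chunk 5: stream[41..42]='0' size=0 (terminator). Final body='xttmpvdyguqq52km00gvw' (21 bytes)
Body byte 2 = 't'

Answer: t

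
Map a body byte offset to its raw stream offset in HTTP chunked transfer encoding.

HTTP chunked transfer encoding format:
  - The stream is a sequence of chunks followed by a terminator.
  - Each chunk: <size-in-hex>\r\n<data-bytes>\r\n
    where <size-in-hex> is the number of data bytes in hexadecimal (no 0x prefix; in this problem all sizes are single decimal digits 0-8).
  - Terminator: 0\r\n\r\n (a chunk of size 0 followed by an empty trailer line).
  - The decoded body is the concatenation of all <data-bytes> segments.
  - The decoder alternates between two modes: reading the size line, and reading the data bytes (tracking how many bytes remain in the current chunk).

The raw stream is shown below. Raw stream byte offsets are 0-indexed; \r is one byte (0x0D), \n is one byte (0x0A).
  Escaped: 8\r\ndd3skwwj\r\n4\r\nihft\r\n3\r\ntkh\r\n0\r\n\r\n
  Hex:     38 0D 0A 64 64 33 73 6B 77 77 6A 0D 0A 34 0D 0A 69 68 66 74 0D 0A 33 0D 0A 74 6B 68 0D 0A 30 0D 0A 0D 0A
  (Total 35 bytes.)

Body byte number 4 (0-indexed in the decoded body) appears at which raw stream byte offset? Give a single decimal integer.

Answer: 7

Derivation:
Chunk 1: stream[0..1]='8' size=0x8=8, data at stream[3..11]='dd3skwwj' -> body[0..8], body so far='dd3skwwj'
Chunk 2: stream[13..14]='4' size=0x4=4, data at stream[16..20]='ihft' -> body[8..12], body so far='dd3skwwjihft'
Chunk 3: stream[22..23]='3' size=0x3=3, data at stream[25..28]='tkh' -> body[12..15], body so far='dd3skwwjihfttkh'
Chunk 4: stream[30..31]='0' size=0 (terminator). Final body='dd3skwwjihfttkh' (15 bytes)
Body byte 4 at stream offset 7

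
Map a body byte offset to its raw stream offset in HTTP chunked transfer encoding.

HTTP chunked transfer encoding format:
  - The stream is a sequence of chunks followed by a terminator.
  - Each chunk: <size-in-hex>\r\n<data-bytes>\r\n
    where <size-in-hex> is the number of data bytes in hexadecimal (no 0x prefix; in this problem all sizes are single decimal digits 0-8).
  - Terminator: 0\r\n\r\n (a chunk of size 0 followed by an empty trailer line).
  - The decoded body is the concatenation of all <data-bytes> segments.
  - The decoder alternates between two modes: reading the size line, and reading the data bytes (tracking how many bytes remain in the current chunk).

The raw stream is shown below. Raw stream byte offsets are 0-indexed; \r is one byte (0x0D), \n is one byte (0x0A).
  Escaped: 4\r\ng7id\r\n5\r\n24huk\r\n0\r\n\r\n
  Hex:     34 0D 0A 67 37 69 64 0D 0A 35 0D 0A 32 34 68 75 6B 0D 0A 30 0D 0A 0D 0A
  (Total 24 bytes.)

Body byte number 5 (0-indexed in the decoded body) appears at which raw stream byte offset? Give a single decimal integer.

Chunk 1: stream[0..1]='4' size=0x4=4, data at stream[3..7]='g7id' -> body[0..4], body so far='g7id'
Chunk 2: stream[9..10]='5' size=0x5=5, data at stream[12..17]='24huk' -> body[4..9], body so far='g7id24huk'
Chunk 3: stream[19..20]='0' size=0 (terminator). Final body='g7id24huk' (9 bytes)
Body byte 5 at stream offset 13

Answer: 13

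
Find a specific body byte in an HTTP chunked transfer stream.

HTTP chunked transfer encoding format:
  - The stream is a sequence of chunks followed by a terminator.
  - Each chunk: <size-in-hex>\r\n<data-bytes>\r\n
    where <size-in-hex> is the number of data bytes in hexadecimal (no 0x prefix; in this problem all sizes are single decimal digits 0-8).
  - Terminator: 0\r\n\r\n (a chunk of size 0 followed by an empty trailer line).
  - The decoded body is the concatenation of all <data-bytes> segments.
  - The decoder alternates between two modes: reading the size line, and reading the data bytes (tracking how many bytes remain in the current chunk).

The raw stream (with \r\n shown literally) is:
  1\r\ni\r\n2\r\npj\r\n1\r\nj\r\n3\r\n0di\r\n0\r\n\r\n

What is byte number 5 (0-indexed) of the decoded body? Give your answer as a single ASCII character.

Chunk 1: stream[0..1]='1' size=0x1=1, data at stream[3..4]='i' -> body[0..1], body so far='i'
Chunk 2: stream[6..7]='2' size=0x2=2, data at stream[9..11]='pj' -> body[1..3], body so far='ipj'
Chunk 3: stream[13..14]='1' size=0x1=1, data at stream[16..17]='j' -> body[3..4], body so far='ipjj'
Chunk 4: stream[19..20]='3' size=0x3=3, data at stream[22..25]='0di' -> body[4..7], body so far='ipjj0di'
Chunk 5: stream[27..28]='0' size=0 (terminator). Final body='ipjj0di' (7 bytes)
Body byte 5 = 'd'

Answer: d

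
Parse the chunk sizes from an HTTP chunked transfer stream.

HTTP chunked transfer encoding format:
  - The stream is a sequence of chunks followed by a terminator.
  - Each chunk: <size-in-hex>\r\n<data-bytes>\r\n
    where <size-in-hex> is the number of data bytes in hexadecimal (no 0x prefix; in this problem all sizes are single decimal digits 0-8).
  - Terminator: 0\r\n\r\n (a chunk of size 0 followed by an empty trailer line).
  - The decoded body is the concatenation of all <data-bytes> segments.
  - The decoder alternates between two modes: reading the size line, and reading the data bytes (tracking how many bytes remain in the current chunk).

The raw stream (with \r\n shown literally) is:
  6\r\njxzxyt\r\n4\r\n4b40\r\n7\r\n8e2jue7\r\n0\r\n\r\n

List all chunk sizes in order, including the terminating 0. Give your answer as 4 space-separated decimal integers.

Chunk 1: stream[0..1]='6' size=0x6=6, data at stream[3..9]='jxzxyt' -> body[0..6], body so far='jxzxyt'
Chunk 2: stream[11..12]='4' size=0x4=4, data at stream[14..18]='4b40' -> body[6..10], body so far='jxzxyt4b40'
Chunk 3: stream[20..21]='7' size=0x7=7, data at stream[23..30]='8e2jue7' -> body[10..17], body so far='jxzxyt4b408e2jue7'
Chunk 4: stream[32..33]='0' size=0 (terminator). Final body='jxzxyt4b408e2jue7' (17 bytes)

Answer: 6 4 7 0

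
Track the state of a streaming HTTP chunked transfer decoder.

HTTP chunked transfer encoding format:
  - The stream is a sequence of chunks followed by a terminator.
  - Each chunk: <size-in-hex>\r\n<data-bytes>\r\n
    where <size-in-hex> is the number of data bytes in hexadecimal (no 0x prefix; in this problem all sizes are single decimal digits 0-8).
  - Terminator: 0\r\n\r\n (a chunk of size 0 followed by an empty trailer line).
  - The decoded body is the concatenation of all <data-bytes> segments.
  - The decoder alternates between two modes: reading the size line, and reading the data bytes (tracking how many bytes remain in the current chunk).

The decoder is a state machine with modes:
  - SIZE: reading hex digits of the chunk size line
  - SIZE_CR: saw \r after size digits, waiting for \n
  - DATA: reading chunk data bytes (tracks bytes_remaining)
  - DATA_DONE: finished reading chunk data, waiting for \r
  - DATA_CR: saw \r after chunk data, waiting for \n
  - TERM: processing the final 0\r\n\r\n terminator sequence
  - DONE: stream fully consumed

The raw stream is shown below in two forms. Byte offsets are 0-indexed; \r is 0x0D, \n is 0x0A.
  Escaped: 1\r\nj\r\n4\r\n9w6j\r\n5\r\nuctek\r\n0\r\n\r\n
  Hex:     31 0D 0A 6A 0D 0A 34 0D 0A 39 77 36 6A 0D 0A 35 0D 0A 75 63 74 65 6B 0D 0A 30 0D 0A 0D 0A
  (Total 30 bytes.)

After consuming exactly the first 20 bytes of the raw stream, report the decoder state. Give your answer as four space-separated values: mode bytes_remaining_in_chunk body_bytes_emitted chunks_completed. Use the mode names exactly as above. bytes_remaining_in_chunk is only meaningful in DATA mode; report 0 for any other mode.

Answer: DATA 3 7 2

Derivation:
Byte 0 = '1': mode=SIZE remaining=0 emitted=0 chunks_done=0
Byte 1 = 0x0D: mode=SIZE_CR remaining=0 emitted=0 chunks_done=0
Byte 2 = 0x0A: mode=DATA remaining=1 emitted=0 chunks_done=0
Byte 3 = 'j': mode=DATA_DONE remaining=0 emitted=1 chunks_done=0
Byte 4 = 0x0D: mode=DATA_CR remaining=0 emitted=1 chunks_done=0
Byte 5 = 0x0A: mode=SIZE remaining=0 emitted=1 chunks_done=1
Byte 6 = '4': mode=SIZE remaining=0 emitted=1 chunks_done=1
Byte 7 = 0x0D: mode=SIZE_CR remaining=0 emitted=1 chunks_done=1
Byte 8 = 0x0A: mode=DATA remaining=4 emitted=1 chunks_done=1
Byte 9 = '9': mode=DATA remaining=3 emitted=2 chunks_done=1
Byte 10 = 'w': mode=DATA remaining=2 emitted=3 chunks_done=1
Byte 11 = '6': mode=DATA remaining=1 emitted=4 chunks_done=1
Byte 12 = 'j': mode=DATA_DONE remaining=0 emitted=5 chunks_done=1
Byte 13 = 0x0D: mode=DATA_CR remaining=0 emitted=5 chunks_done=1
Byte 14 = 0x0A: mode=SIZE remaining=0 emitted=5 chunks_done=2
Byte 15 = '5': mode=SIZE remaining=0 emitted=5 chunks_done=2
Byte 16 = 0x0D: mode=SIZE_CR remaining=0 emitted=5 chunks_done=2
Byte 17 = 0x0A: mode=DATA remaining=5 emitted=5 chunks_done=2
Byte 18 = 'u': mode=DATA remaining=4 emitted=6 chunks_done=2
Byte 19 = 'c': mode=DATA remaining=3 emitted=7 chunks_done=2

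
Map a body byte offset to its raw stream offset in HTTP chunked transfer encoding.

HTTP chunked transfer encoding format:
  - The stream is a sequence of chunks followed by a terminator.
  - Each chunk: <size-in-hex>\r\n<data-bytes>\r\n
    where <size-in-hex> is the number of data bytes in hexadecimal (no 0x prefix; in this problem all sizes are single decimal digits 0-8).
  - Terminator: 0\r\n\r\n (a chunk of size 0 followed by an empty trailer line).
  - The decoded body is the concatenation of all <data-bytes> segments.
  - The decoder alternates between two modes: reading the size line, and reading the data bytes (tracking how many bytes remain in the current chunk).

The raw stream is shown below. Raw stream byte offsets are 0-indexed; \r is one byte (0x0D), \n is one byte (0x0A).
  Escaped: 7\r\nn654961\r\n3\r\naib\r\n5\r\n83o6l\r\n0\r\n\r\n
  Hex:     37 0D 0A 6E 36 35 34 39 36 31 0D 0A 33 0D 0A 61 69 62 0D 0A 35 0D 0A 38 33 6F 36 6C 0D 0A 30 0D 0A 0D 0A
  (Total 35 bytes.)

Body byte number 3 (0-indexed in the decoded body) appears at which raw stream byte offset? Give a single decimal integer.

Answer: 6

Derivation:
Chunk 1: stream[0..1]='7' size=0x7=7, data at stream[3..10]='n654961' -> body[0..7], body so far='n654961'
Chunk 2: stream[12..13]='3' size=0x3=3, data at stream[15..18]='aib' -> body[7..10], body so far='n654961aib'
Chunk 3: stream[20..21]='5' size=0x5=5, data at stream[23..28]='83o6l' -> body[10..15], body so far='n654961aib83o6l'
Chunk 4: stream[30..31]='0' size=0 (terminator). Final body='n654961aib83o6l' (15 bytes)
Body byte 3 at stream offset 6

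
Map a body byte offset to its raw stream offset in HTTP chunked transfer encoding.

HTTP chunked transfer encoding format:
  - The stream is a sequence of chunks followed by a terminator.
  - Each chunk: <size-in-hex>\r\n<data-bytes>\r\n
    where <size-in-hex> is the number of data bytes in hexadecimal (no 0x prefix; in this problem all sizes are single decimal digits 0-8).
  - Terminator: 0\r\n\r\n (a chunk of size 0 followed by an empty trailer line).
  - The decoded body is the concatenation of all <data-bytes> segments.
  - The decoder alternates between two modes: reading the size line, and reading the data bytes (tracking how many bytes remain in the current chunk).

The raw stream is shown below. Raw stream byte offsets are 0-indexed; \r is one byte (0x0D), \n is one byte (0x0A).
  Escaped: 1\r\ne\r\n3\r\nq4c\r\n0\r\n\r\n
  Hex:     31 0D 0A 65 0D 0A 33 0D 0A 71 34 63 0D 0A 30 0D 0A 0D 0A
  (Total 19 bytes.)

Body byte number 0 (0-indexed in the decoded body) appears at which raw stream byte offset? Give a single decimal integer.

Answer: 3

Derivation:
Chunk 1: stream[0..1]='1' size=0x1=1, data at stream[3..4]='e' -> body[0..1], body so far='e'
Chunk 2: stream[6..7]='3' size=0x3=3, data at stream[9..12]='q4c' -> body[1..4], body so far='eq4c'
Chunk 3: stream[14..15]='0' size=0 (terminator). Final body='eq4c' (4 bytes)
Body byte 0 at stream offset 3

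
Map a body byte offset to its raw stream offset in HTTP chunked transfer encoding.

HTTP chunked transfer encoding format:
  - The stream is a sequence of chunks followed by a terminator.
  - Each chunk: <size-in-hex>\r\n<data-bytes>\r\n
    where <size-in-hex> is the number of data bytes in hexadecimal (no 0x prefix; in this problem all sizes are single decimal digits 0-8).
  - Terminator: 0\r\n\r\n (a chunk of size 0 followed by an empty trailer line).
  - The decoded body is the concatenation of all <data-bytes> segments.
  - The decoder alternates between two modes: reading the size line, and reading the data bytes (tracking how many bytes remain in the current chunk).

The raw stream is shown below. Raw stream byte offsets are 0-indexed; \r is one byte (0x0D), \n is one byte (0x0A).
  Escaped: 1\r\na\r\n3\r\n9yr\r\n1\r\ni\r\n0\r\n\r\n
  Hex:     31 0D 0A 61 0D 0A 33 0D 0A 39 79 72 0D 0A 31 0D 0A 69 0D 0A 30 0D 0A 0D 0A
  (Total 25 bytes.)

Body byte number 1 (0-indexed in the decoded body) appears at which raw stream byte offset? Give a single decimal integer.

Answer: 9

Derivation:
Chunk 1: stream[0..1]='1' size=0x1=1, data at stream[3..4]='a' -> body[0..1], body so far='a'
Chunk 2: stream[6..7]='3' size=0x3=3, data at stream[9..12]='9yr' -> body[1..4], body so far='a9yr'
Chunk 3: stream[14..15]='1' size=0x1=1, data at stream[17..18]='i' -> body[4..5], body so far='a9yri'
Chunk 4: stream[20..21]='0' size=0 (terminator). Final body='a9yri' (5 bytes)
Body byte 1 at stream offset 9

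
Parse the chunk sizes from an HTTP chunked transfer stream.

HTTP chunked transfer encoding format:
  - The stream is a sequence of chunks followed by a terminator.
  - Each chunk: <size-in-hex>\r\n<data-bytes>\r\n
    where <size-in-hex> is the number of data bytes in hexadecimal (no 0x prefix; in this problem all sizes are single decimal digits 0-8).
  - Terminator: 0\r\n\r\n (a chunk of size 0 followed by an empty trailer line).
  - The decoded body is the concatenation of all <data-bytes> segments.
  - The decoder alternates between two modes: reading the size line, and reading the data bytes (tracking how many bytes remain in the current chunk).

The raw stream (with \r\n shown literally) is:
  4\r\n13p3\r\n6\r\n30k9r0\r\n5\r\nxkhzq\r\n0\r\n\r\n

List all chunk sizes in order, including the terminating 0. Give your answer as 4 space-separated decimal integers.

Answer: 4 6 5 0

Derivation:
Chunk 1: stream[0..1]='4' size=0x4=4, data at stream[3..7]='13p3' -> body[0..4], body so far='13p3'
Chunk 2: stream[9..10]='6' size=0x6=6, data at stream[12..18]='30k9r0' -> body[4..10], body so far='13p330k9r0'
Chunk 3: stream[20..21]='5' size=0x5=5, data at stream[23..28]='xkhzq' -> body[10..15], body so far='13p330k9r0xkhzq'
Chunk 4: stream[30..31]='0' size=0 (terminator). Final body='13p330k9r0xkhzq' (15 bytes)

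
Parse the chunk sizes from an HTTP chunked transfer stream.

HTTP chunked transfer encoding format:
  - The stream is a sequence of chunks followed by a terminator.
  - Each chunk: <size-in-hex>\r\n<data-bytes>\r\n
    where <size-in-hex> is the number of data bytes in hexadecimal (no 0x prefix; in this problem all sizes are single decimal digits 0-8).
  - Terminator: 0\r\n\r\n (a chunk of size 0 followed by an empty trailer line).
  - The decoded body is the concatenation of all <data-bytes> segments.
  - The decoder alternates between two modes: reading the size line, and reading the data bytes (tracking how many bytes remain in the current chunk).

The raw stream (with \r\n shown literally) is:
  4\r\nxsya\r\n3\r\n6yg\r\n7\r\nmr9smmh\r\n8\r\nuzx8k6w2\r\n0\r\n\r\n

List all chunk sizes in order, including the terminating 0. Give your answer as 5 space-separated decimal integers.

Answer: 4 3 7 8 0

Derivation:
Chunk 1: stream[0..1]='4' size=0x4=4, data at stream[3..7]='xsya' -> body[0..4], body so far='xsya'
Chunk 2: stream[9..10]='3' size=0x3=3, data at stream[12..15]='6yg' -> body[4..7], body so far='xsya6yg'
Chunk 3: stream[17..18]='7' size=0x7=7, data at stream[20..27]='mr9smmh' -> body[7..14], body so far='xsya6ygmr9smmh'
Chunk 4: stream[29..30]='8' size=0x8=8, data at stream[32..40]='uzx8k6w2' -> body[14..22], body so far='xsya6ygmr9smmhuzx8k6w2'
Chunk 5: stream[42..43]='0' size=0 (terminator). Final body='xsya6ygmr9smmhuzx8k6w2' (22 bytes)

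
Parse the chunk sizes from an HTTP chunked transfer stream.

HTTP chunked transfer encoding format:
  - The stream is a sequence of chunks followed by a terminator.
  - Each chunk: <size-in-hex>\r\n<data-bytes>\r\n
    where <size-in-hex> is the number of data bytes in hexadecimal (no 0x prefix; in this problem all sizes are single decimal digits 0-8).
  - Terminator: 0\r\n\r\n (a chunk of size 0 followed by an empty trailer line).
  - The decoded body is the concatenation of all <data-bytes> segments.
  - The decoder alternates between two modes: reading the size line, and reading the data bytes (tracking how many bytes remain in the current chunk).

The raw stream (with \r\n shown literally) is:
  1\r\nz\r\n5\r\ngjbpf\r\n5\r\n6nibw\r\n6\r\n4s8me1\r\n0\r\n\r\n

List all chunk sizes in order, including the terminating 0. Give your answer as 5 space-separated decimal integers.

Answer: 1 5 5 6 0

Derivation:
Chunk 1: stream[0..1]='1' size=0x1=1, data at stream[3..4]='z' -> body[0..1], body so far='z'
Chunk 2: stream[6..7]='5' size=0x5=5, data at stream[9..14]='gjbpf' -> body[1..6], body so far='zgjbpf'
Chunk 3: stream[16..17]='5' size=0x5=5, data at stream[19..24]='6nibw' -> body[6..11], body so far='zgjbpf6nibw'
Chunk 4: stream[26..27]='6' size=0x6=6, data at stream[29..35]='4s8me1' -> body[11..17], body so far='zgjbpf6nibw4s8me1'
Chunk 5: stream[37..38]='0' size=0 (terminator). Final body='zgjbpf6nibw4s8me1' (17 bytes)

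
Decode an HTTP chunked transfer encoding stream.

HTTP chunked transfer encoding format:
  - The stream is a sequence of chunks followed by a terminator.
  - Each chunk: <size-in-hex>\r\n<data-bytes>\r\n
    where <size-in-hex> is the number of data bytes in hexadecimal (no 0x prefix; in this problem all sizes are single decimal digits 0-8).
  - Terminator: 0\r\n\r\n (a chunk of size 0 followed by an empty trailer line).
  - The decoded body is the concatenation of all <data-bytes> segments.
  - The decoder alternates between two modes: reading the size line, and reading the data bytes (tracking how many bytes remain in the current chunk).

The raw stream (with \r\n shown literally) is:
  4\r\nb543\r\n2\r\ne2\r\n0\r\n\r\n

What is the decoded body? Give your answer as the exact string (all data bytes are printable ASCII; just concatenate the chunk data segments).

Answer: b543e2

Derivation:
Chunk 1: stream[0..1]='4' size=0x4=4, data at stream[3..7]='b543' -> body[0..4], body so far='b543'
Chunk 2: stream[9..10]='2' size=0x2=2, data at stream[12..14]='e2' -> body[4..6], body so far='b543e2'
Chunk 3: stream[16..17]='0' size=0 (terminator). Final body='b543e2' (6 bytes)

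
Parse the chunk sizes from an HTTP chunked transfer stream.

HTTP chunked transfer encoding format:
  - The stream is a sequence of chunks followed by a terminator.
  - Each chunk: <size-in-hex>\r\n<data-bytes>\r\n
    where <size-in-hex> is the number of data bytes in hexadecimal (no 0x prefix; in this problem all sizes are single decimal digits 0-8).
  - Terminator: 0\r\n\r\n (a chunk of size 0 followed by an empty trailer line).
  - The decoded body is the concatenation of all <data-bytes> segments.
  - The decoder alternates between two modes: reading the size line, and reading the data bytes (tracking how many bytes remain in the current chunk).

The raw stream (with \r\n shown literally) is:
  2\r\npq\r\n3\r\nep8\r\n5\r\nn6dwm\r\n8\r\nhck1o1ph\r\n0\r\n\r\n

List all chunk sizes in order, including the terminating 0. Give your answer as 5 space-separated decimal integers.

Chunk 1: stream[0..1]='2' size=0x2=2, data at stream[3..5]='pq' -> body[0..2], body so far='pq'
Chunk 2: stream[7..8]='3' size=0x3=3, data at stream[10..13]='ep8' -> body[2..5], body so far='pqep8'
Chunk 3: stream[15..16]='5' size=0x5=5, data at stream[18..23]='n6dwm' -> body[5..10], body so far='pqep8n6dwm'
Chunk 4: stream[25..26]='8' size=0x8=8, data at stream[28..36]='hck1o1ph' -> body[10..18], body so far='pqep8n6dwmhck1o1ph'
Chunk 5: stream[38..39]='0' size=0 (terminator). Final body='pqep8n6dwmhck1o1ph' (18 bytes)

Answer: 2 3 5 8 0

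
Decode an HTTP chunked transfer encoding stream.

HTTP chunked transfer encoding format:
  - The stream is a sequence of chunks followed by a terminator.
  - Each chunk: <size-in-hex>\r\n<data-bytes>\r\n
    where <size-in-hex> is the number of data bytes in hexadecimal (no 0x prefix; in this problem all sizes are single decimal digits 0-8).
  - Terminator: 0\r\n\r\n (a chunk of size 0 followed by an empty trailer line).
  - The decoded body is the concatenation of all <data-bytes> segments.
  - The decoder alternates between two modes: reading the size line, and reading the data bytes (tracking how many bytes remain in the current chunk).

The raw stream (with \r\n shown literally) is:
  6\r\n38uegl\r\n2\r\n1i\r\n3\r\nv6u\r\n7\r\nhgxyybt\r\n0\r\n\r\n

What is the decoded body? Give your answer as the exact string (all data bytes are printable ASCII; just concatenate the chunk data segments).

Answer: 38uegl1iv6uhgxyybt

Derivation:
Chunk 1: stream[0..1]='6' size=0x6=6, data at stream[3..9]='38uegl' -> body[0..6], body so far='38uegl'
Chunk 2: stream[11..12]='2' size=0x2=2, data at stream[14..16]='1i' -> body[6..8], body so far='38uegl1i'
Chunk 3: stream[18..19]='3' size=0x3=3, data at stream[21..24]='v6u' -> body[8..11], body so far='38uegl1iv6u'
Chunk 4: stream[26..27]='7' size=0x7=7, data at stream[29..36]='hgxyybt' -> body[11..18], body so far='38uegl1iv6uhgxyybt'
Chunk 5: stream[38..39]='0' size=0 (terminator). Final body='38uegl1iv6uhgxyybt' (18 bytes)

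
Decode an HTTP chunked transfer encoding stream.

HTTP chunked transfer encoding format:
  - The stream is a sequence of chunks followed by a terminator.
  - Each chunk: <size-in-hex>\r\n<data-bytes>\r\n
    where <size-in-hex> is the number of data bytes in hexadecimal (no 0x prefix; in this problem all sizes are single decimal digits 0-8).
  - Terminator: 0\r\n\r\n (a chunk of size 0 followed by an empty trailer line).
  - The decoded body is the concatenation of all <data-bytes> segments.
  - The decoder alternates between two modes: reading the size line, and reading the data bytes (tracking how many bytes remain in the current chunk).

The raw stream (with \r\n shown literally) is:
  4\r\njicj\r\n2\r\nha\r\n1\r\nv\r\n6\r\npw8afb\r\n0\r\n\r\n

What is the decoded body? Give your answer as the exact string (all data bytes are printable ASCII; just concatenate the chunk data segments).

Chunk 1: stream[0..1]='4' size=0x4=4, data at stream[3..7]='jicj' -> body[0..4], body so far='jicj'
Chunk 2: stream[9..10]='2' size=0x2=2, data at stream[12..14]='ha' -> body[4..6], body so far='jicjha'
Chunk 3: stream[16..17]='1' size=0x1=1, data at stream[19..20]='v' -> body[6..7], body so far='jicjhav'
Chunk 4: stream[22..23]='6' size=0x6=6, data at stream[25..31]='pw8afb' -> body[7..13], body so far='jicjhavpw8afb'
Chunk 5: stream[33..34]='0' size=0 (terminator). Final body='jicjhavpw8afb' (13 bytes)

Answer: jicjhavpw8afb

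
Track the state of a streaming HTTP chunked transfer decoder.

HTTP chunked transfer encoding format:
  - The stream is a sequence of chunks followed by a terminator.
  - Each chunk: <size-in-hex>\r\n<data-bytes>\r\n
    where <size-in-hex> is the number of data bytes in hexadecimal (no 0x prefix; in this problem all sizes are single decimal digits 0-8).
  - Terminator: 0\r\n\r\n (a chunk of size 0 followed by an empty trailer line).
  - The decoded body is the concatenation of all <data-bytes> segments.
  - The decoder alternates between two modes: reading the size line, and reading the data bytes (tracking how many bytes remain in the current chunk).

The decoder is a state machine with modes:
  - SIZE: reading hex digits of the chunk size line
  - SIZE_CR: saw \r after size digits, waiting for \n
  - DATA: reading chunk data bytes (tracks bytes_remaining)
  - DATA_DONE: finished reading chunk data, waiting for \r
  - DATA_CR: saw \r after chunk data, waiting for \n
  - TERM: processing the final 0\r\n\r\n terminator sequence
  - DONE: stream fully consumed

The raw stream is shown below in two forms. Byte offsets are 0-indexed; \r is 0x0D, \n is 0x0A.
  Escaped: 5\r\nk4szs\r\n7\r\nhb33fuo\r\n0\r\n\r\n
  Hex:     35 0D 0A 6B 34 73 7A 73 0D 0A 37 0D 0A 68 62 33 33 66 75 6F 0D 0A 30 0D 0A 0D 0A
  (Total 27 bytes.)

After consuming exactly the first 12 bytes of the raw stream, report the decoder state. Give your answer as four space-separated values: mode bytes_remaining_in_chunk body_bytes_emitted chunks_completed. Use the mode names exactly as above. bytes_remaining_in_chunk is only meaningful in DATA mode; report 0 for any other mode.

Byte 0 = '5': mode=SIZE remaining=0 emitted=0 chunks_done=0
Byte 1 = 0x0D: mode=SIZE_CR remaining=0 emitted=0 chunks_done=0
Byte 2 = 0x0A: mode=DATA remaining=5 emitted=0 chunks_done=0
Byte 3 = 'k': mode=DATA remaining=4 emitted=1 chunks_done=0
Byte 4 = '4': mode=DATA remaining=3 emitted=2 chunks_done=0
Byte 5 = 's': mode=DATA remaining=2 emitted=3 chunks_done=0
Byte 6 = 'z': mode=DATA remaining=1 emitted=4 chunks_done=0
Byte 7 = 's': mode=DATA_DONE remaining=0 emitted=5 chunks_done=0
Byte 8 = 0x0D: mode=DATA_CR remaining=0 emitted=5 chunks_done=0
Byte 9 = 0x0A: mode=SIZE remaining=0 emitted=5 chunks_done=1
Byte 10 = '7': mode=SIZE remaining=0 emitted=5 chunks_done=1
Byte 11 = 0x0D: mode=SIZE_CR remaining=0 emitted=5 chunks_done=1

Answer: SIZE_CR 0 5 1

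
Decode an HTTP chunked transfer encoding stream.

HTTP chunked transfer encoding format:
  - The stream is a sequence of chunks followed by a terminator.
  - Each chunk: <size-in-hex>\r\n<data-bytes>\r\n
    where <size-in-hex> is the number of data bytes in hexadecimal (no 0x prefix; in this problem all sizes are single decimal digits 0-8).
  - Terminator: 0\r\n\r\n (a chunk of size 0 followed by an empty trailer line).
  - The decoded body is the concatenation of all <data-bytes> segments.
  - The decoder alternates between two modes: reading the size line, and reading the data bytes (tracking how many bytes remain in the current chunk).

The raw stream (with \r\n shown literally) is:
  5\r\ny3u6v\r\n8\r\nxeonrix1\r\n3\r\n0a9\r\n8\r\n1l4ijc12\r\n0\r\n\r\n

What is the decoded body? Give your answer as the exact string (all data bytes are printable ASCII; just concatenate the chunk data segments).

Chunk 1: stream[0..1]='5' size=0x5=5, data at stream[3..8]='y3u6v' -> body[0..5], body so far='y3u6v'
Chunk 2: stream[10..11]='8' size=0x8=8, data at stream[13..21]='xeonrix1' -> body[5..13], body so far='y3u6vxeonrix1'
Chunk 3: stream[23..24]='3' size=0x3=3, data at stream[26..29]='0a9' -> body[13..16], body so far='y3u6vxeonrix10a9'
Chunk 4: stream[31..32]='8' size=0x8=8, data at stream[34..42]='1l4ijc12' -> body[16..24], body so far='y3u6vxeonrix10a91l4ijc12'
Chunk 5: stream[44..45]='0' size=0 (terminator). Final body='y3u6vxeonrix10a91l4ijc12' (24 bytes)

Answer: y3u6vxeonrix10a91l4ijc12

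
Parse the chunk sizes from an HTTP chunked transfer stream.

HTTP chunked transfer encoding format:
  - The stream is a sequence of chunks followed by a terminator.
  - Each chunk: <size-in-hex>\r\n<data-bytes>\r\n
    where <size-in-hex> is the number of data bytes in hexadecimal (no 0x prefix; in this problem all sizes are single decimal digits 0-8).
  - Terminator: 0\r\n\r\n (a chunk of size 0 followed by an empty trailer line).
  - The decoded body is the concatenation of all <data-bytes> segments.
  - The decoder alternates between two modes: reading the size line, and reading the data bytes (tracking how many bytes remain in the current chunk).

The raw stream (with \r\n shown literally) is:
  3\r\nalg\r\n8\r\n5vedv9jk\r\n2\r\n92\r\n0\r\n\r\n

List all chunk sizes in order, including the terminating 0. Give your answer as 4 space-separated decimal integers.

Answer: 3 8 2 0

Derivation:
Chunk 1: stream[0..1]='3' size=0x3=3, data at stream[3..6]='alg' -> body[0..3], body so far='alg'
Chunk 2: stream[8..9]='8' size=0x8=8, data at stream[11..19]='5vedv9jk' -> body[3..11], body so far='alg5vedv9jk'
Chunk 3: stream[21..22]='2' size=0x2=2, data at stream[24..26]='92' -> body[11..13], body so far='alg5vedv9jk92'
Chunk 4: stream[28..29]='0' size=0 (terminator). Final body='alg5vedv9jk92' (13 bytes)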